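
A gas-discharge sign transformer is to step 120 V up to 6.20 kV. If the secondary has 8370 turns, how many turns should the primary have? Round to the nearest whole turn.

N_p/N_s = V_p/V_s, so N_p = 8370 × 120/6200 = 162.0 ≈ 162 turns.

N_p = 162 turns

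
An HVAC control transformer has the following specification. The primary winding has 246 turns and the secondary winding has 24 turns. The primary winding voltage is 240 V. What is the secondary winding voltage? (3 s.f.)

V_s ≈ 23.4 V

V_s/V_p = N_s/N_p, so V_s = 240 × 24/246 = 23.4 V.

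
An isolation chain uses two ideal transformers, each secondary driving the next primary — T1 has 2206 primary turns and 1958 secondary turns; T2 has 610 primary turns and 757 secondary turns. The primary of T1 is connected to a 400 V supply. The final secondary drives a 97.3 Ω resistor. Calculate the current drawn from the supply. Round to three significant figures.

Secondary of T1: V = 400.00 × 1958/2206 = 355.03 V.
Secondary of T2: V = 355.03 × 757/610 = 440.59 V.
I_load = 440.59/97.3 = 4.5281 A, so P_out = 440.59 × 4.5281 = 1995.0 W.
All ideal ⇒ P_in = P_out, so I_supply = 1995.0/400 = 4.99 A.

I_supply ≈ 4.99 A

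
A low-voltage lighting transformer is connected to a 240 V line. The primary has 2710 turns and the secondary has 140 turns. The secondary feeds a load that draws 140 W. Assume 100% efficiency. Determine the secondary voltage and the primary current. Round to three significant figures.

V_s ≈ 12.4 V, I_p ≈ 0.583 A

V_s = V_p × N_s/N_p = 240 × 140/2710 = 12.399 V.
I_s = P/V_s = 140/12.399 = 11.292 A.
I_p = I_s × N_s/N_p = 11.292 × 140/2710 = 0.583 A.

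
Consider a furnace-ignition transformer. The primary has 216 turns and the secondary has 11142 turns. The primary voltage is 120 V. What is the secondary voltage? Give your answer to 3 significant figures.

V_s/V_p = N_s/N_p, so V_s = 120 × 11142/216 = 6190 V.

V_s ≈ 6190 V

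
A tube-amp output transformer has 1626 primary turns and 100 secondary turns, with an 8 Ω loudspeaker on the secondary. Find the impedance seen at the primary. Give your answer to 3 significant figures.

Z_p ≈ 2120 Ω

Z_p = (N_p/N_s)² × Z_s = (1626/100)² × 8 = 2120 Ω.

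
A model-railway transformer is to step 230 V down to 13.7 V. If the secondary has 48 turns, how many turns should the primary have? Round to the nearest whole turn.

N_p/N_s = V_p/V_s, so N_p = 48 × 230/13.7 = 805.8 ≈ 806 turns.

N_p = 806 turns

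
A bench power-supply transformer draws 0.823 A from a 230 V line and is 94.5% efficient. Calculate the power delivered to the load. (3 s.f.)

P_in = V_in I_in = 230 × 0.823 = 189.29 W.
P_out = η P_in = 0.945 × 189.29 = 179 W.

P_out ≈ 179 W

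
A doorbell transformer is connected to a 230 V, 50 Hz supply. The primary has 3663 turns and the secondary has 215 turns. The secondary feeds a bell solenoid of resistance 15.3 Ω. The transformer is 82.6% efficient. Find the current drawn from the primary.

I_p ≈ 0.0627 A

V_s = 230 × 215/3663 = 13.500 V.
I_s = V_s/R = 13.500/15.3 = 0.88234 A.
P_out = V_s I_s = 13.500 × 0.88234 = 11.912 W.
P_in = P_out/η = 11.912/0.826 = 14.421 W.
I_p = P_in/V_p = 14.421/230 = 0.0627 A.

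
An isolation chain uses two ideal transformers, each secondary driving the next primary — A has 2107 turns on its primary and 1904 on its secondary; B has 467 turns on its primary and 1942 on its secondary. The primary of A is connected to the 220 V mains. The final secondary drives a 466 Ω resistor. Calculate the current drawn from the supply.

I_supply ≈ 6.67 A

Secondary of A: V = 220.00 × 1904/2107 = 198.80 V.
Secondary of B: V = 198.80 × 1942/467 = 826.72 V.
I_load = 826.72/466 = 1.7741 A, so P_out = 826.72 × 1.7741 = 1466.7 W.
All ideal ⇒ P_in = P_out, so I_supply = 1466.7/220 = 6.67 A.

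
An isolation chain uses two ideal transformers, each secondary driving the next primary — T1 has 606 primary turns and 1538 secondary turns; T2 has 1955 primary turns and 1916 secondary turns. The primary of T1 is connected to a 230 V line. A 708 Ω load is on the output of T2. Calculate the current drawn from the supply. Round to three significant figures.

I_supply ≈ 2.01 A

After T1: V = 230.00 × 1538/606 = 583.73 V.
After T2: V = 583.73 × 1916/1955 = 572.08 V.
I_load = 572.08/708 = 0.80803 A, so P_out = 572.08 × 0.80803 = 462.26 W.
All ideal ⇒ P_in = P_out, so I_supply = 462.26/230 = 2.01 A.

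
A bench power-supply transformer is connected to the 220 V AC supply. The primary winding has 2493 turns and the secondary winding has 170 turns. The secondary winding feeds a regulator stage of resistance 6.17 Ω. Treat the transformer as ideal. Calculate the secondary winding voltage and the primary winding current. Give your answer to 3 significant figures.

V_s ≈ 15.0 V, I_p ≈ 0.166 A

V_s = V_p × N_s/N_p = 220 × 170/2493 = 15.002 V.
I_s = V_s/R = 15.002/6.17 = 2.4314 A.
I_p = I_s × N_s/N_p = 2.4314 × 170/2493 = 0.166 A.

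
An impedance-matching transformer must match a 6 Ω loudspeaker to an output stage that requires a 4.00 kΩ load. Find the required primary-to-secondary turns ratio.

N_p/N_s ≈ 25.8

Z_p/Z_s = (N_p/N_s)², so N_p/N_s = √(4000/6) = √667 = 25.8.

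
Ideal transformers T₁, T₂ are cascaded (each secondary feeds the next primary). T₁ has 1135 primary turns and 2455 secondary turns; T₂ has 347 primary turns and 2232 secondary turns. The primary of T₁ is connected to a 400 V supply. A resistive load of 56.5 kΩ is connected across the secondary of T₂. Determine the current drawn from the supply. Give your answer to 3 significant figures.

I_supply ≈ 1.37 A

Secondary of T₁: V = 400.00 × 2455/1135 = 865.20 V.
Secondary of T₂: V = 865.20 × 2232/347 = 5565.2 V.
I_load = 5565.2/56500 = 0.098499 A, so P_out = 5565.2 × 0.098499 = 548.17 W.
All ideal ⇒ P_in = P_out, so I_supply = 548.17/400 = 1.37 A.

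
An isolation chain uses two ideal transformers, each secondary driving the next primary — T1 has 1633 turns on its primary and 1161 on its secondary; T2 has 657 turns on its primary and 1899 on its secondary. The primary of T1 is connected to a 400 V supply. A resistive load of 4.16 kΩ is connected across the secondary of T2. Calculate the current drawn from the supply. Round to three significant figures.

Secondary of T1: V = 400.00 × 1161/1633 = 284.38 V.
Secondary of T2: V = 284.38 × 1899/657 = 821.99 V.
I_load = 821.99/4160 = 0.19759 A, so P_out = 821.99 × 0.19759 = 162.42 W.
All ideal ⇒ P_in = P_out, so I_supply = 162.42/400 = 0.406 A.

I_supply ≈ 0.406 A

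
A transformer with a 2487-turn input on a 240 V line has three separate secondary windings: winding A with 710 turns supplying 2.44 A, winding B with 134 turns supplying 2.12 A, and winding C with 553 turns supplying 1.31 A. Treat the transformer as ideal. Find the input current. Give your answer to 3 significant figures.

I_in ≈ 1.10 A

V_A = 240 × 710/2487 = 68.516 V; V_B = 240 × 134/2487 = 12.931 V; V_C = 240 × 553/2487 = 53.366 V.
P_out = V_A I_A + V_B I_B + V_C I_C = 68.516×2.44 + 12.931×2.12 + 53.366×1.31 = 167.18 + 27.414 + 69.909 = 264.50 W.
Ideal ⇒ P_in = P_out, so I_in = P_out/V_in = 264.50/240 = 1.10 A.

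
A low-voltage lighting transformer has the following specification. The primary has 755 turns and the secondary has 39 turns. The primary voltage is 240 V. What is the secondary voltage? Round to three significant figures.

V_s/V_p = N_s/N_p, so V_s = 240 × 39/755 = 12.4 V.

V_s ≈ 12.4 V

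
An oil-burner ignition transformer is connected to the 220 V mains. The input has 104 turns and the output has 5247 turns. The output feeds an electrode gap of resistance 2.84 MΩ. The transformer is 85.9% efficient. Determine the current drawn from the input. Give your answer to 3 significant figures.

I_in ≈ 0.230 A

V_out = 220 × 5247/104 = 11099 V.
I_out = V_out/R = 11099/(2.84×10^6) = 0.0039082 A.
P_out = V_out I_out = 11099 × 0.0039082 = 43.379 W.
P_in = P_out/η = 43.379/0.859 = 50.500 W.
I_in = P_in/V_in = 50.500/220 = 0.230 A.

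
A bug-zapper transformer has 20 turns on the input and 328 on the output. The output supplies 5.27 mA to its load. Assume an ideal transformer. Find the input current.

For an ideal transformer I_in/I_out = N_out/N_in, so I_in = 0.00527 × 328/20 = 0.0864 A.

I_in ≈ 0.0864 A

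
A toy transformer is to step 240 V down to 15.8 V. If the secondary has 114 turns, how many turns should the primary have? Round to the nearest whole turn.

N_p/N_s = V_p/V_s, so N_p = 114 × 240/15.8 = 1731.6 ≈ 1732 turns.

N_p = 1732 turns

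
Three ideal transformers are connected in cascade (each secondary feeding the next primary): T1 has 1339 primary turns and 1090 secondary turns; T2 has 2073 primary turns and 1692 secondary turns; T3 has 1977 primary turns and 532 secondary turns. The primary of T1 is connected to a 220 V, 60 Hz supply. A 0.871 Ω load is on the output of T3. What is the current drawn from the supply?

I_supply ≈ 8.07 A

Secondary of T1: V = 220.00 × 1090/1339 = 179.09 V.
Secondary of T2: V = 179.09 × 1692/2073 = 146.17 V.
Secondary of T3: V = 146.17 × 532/1977 = 39.335 V.
I_load = 39.335/0.871 = 45.160 A, so P_out = 39.335 × 45.160 = 1776.4 W.
All ideal ⇒ P_in = P_out, so I_supply = 1776.4/220 = 8.07 A.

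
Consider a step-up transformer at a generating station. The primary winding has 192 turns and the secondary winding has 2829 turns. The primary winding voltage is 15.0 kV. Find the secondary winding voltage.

V_s ≈ 221000 V

V_s/V_p = N_s/N_p, so V_s = 15000 × 2829/192 = 221000 V.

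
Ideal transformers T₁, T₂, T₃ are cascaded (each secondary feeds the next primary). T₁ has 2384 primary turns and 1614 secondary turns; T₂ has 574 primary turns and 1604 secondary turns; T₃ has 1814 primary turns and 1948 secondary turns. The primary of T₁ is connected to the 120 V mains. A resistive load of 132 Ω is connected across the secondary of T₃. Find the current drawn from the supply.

I_supply ≈ 3.75 A

After T₁: V = 120.00 × 1614/2384 = 81.242 V.
After T₂: V = 81.242 × 1604/574 = 227.02 V.
After T₃: V = 227.02 × 1948/1814 = 243.79 V.
I_load = 243.79/132 = 1.8469 A, so P_out = 243.79 × 1.8469 = 450.27 W.
All ideal ⇒ P_in = P_out, so I_supply = 450.27/120 = 3.75 A.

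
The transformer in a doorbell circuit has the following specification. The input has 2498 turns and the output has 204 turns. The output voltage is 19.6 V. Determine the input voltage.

V_in/V_out = N_in/N_out, so V_in = 19.6 × 2498/204 = 240 V.

V_in ≈ 240 V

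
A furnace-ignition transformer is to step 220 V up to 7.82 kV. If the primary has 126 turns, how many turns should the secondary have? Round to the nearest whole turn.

N_s = 4479 turns

N_s/N_p = V_s/V_p, so N_s = 126 × 7820/220 = 4478.7 ≈ 4479 turns.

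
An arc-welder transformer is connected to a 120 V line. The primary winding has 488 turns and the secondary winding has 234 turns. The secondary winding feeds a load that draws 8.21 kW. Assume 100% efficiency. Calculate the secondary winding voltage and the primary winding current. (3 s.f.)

V_s ≈ 57.5 V, I_p ≈ 68.4 A

V_s = V_p × N_s/N_p = 120 × 234/488 = 57.541 V.
I_s = P/V_s = 8210/57.541 = 142.68 A.
I_p = I_s × N_s/N_p = 142.68 × 234/488 = 68.4 A.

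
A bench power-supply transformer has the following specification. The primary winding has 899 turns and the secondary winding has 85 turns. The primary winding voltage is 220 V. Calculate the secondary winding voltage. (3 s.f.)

V_s ≈ 20.8 V

V_s/V_p = N_s/N_p, so V_s = 220 × 85/899 = 20.8 V.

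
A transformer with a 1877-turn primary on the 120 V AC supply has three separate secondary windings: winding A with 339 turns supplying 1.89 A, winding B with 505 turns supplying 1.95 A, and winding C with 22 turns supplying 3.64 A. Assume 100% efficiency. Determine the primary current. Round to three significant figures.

V_A = 120 × 339/1877 = 21.673 V; V_B = 120 × 505/1877 = 32.286 V; V_C = 120 × 22/1877 = 1.4065 V.
P_out = V_A I_A + V_B I_B + V_C I_C = 21.673×1.89 + 32.286×1.95 + 1.4065×3.64 = 40.962 + 62.957 + 5.1197 = 109.04 W.
Ideal ⇒ P_in = P_out, so I_p = P_out/V_p = 109.04/120 = 0.909 A.

I_p ≈ 0.909 A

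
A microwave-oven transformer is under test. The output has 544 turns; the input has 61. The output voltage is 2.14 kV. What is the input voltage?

V_in/V_out = N_in/N_out, so V_in = 2140 × 61/544 = 240 V.

V_in ≈ 240 V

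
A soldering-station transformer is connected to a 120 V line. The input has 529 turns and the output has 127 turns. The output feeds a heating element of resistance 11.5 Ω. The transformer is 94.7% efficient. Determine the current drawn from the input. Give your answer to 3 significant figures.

I_in ≈ 0.635 A

V_out = 120 × 127/529 = 28.809 V.
I_out = V_out/R = 28.809/11.5 = 2.5051 A.
P_out = V_out I_out = 28.809 × 2.5051 = 72.171 W.
P_in = P_out/η = 72.171/0.947 = 76.210 W.
I_in = P_in/V_in = 76.210/120 = 0.635 A.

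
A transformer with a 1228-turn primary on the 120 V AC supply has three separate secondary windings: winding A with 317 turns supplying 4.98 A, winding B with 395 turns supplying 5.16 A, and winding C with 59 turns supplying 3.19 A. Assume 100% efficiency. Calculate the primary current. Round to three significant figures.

I_p ≈ 3.10 A

V_A = 120 × 317/1228 = 30.977 V; V_B = 120 × 395/1228 = 38.599 V; V_C = 120 × 59/1228 = 5.7655 V.
P_out = V_A I_A + V_B I_B + V_C I_C = 30.977×4.98 + 38.599×5.16 + 5.7655×3.19 = 154.27 + 199.17 + 18.392 = 371.83 W.
Ideal ⇒ P_in = P_out, so I_p = P_out/V_p = 371.83/120 = 3.10 A.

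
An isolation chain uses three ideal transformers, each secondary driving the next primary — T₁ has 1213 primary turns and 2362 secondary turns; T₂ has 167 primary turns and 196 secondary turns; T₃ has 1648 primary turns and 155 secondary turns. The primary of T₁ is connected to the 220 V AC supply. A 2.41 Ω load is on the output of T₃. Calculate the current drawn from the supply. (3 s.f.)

Secondary of T₁: V = 220.00 × 2362/1213 = 428.39 V.
Secondary of T₂: V = 428.39 × 196/167 = 502.78 V.
Secondary of T₃: V = 502.78 × 155/1648 = 47.289 V.
I_load = 47.289/2.41 = 19.622 A, so P_out = 47.289 × 19.622 = 927.89 W.
All ideal ⇒ P_in = P_out, so I_supply = 927.89/220 = 4.22 A.

I_supply ≈ 4.22 A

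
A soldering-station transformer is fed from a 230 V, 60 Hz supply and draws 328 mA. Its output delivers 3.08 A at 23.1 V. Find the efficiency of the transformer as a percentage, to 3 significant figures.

η ≈ 94.3%

P_in = 230 × 0.328 = 75.4400 W.
P_out = 23.1 × 3.08 = 71.1480 W.
η = P_out/P_in = 71.1480/75.4400 = 0.943.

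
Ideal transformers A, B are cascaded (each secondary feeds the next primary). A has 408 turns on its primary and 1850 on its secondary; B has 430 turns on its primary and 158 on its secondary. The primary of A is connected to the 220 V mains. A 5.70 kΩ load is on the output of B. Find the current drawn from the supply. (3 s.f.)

Secondary of A: V = 220.00 × 1850/408 = 997.55 V.
Secondary of B: V = 997.55 × 158/430 = 366.54 V.
I_load = 366.54/5700 = 0.064305 A, so P_out = 366.54 × 0.064305 = 23.571 W.
All ideal ⇒ P_in = P_out, so I_supply = 23.571/220 = 0.107 A.

I_supply ≈ 0.107 A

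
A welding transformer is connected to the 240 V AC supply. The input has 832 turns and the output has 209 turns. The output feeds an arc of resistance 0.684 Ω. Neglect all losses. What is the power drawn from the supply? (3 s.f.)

V_out = V_in × N_out/N_in = 240 × 209/832 = 60.288 V.
I_out = V_out/R = 60.288/0.684 = 88.141 A.
I_in = I_out × N_out/N_in = 88.141 × 209/832 = 22.141 A.
P = V_in I_in = 240 × 22.141 = 5310 W.

P ≈ 5310 W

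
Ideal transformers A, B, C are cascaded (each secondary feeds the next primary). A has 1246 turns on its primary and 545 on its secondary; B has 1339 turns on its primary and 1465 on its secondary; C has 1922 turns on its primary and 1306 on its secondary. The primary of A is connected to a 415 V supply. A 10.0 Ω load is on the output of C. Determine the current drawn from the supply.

After A: V = 415.00 × 545/1246 = 181.52 V.
After B: V = 181.52 × 1465/1339 = 198.60 V.
After C: V = 198.60 × 1306/1922 = 134.95 V.
I_load = 134.95/10.0 = 13.495 A, so P_out = 134.95 × 13.495 = 1821.2 W.
All ideal ⇒ P_in = P_out, so I_supply = 1821.2/415 = 4.39 A.

I_supply ≈ 4.39 A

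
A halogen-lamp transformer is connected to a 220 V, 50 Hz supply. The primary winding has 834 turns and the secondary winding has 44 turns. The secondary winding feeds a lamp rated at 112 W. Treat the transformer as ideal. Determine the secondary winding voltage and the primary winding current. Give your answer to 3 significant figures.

V_s ≈ 11.6 V, I_p ≈ 0.509 A

V_s = V_p × N_s/N_p = 220 × 44/834 = 11.607 V.
I_s = P/V_s = 112/11.607 = 9.6496 A.
I_p = I_s × N_s/N_p = 9.6496 × 44/834 = 0.509 A.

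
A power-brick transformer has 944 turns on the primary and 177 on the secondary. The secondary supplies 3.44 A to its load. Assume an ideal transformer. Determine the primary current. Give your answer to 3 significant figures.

For an ideal transformer I_p/I_s = N_s/N_p, so I_p = 3.44 × 177/944 = 0.645 A.

I_p ≈ 0.645 A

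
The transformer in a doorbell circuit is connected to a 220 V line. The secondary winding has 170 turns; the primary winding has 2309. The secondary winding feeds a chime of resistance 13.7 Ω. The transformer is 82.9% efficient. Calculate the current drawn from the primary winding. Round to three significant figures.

V_s = 220 × 170/2309 = 16.197 V.
I_s = V_s/R = 16.197/13.7 = 1.1823 A.
P_out = V_s I_s = 16.197 × 1.1823 = 19.150 W.
P_in = P_out/η = 19.150/0.829 = 23.100 W.
I_p = P_in/V_p = 23.100/220 = 0.105 A.

I_p ≈ 0.105 A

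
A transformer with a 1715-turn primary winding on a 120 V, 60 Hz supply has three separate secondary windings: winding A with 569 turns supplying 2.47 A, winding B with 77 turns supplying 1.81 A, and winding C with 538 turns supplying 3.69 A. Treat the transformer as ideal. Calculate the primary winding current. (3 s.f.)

V_A = 120 × 569/1715 = 39.813 V; V_B = 120 × 77/1715 = 5.3878 V; V_C = 120 × 538/1715 = 37.644 V.
P_out = V_A I_A + V_B I_B + V_C I_C = 39.813×2.47 + 5.3878×1.81 + 37.644×3.69 = 98.339 + 9.7518 + 138.91 = 247.00 W.
Ideal ⇒ P_in = P_out, so I_p = P_out/V_p = 247.00/120 = 2.06 A.

I_p ≈ 2.06 A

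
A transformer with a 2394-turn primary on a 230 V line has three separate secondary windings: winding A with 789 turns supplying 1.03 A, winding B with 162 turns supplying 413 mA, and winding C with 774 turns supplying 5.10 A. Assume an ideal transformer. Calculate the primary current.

I_p ≈ 2.02 A

V_A = 230 × 789/2394 = 75.802 V; V_B = 230 × 162/2394 = 15.564 V; V_C = 230 × 774/2394 = 74.361 V.
P_out = V_A I_A + V_B I_B + V_C I_C = 75.802×1.03 + 15.564×0.413 + 74.361×5.10 = 78.076 + 6.4279 + 379.24 = 463.74 W.
Ideal ⇒ P_in = P_out, so I_p = P_out/V_p = 463.74/230 = 2.02 A.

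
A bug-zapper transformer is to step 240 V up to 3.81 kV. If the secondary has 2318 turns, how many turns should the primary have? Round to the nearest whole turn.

N_p = 146 turns

N_p/N_s = V_p/V_s, so N_p = 2318 × 240/3810 = 146.0 ≈ 146 turns.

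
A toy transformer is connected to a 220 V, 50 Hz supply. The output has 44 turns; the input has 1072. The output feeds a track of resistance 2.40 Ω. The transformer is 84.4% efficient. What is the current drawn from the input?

V_out = 220 × 44/1072 = 9.0299 V.
I_out = V_out/R = 9.0299/2.40 = 3.7624 A.
P_out = V_out I_out = 9.0299 × 3.7624 = 33.974 W.
P_in = P_out/η = 33.974/0.844 = 40.254 W.
I_in = P_in/V_in = 40.254/220 = 0.183 A.

I_in ≈ 0.183 A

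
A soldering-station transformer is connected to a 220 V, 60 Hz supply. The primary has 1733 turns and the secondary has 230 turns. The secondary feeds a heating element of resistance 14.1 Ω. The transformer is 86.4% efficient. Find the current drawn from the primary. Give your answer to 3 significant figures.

V_s = 220 × 230/1733 = 29.198 V.
I_s = V_s/R = 29.198/14.1 = 2.0708 A.
P_out = V_s I_s = 29.198 × 2.0708 = 60.462 W.
P_in = P_out/η = 60.462/0.864 = 69.980 W.
I_p = P_in/V_p = 69.980/220 = 0.318 A.

I_p ≈ 0.318 A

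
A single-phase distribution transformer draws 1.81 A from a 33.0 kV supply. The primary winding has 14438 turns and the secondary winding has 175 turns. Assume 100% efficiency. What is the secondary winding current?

I_s/I_p = N_p/N_s, so I_s = 1.81 × 14438/175 = 149 A.

I_s ≈ 149 A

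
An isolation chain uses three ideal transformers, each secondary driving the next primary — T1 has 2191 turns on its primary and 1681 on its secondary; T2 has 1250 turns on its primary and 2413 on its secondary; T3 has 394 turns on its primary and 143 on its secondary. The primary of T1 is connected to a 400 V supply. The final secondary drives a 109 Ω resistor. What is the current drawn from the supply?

After T1: V = 400.00 × 1681/2191 = 306.89 V.
After T2: V = 306.89 × 2413/1250 = 592.42 V.
After T3: V = 592.42 × 143/394 = 215.02 V.
I_load = 215.02/109 = 1.9726 A, so P_out = 215.02 × 1.9726 = 424.15 W.
All ideal ⇒ P_in = P_out, so I_supply = 424.15/400 = 1.06 A.

I_supply ≈ 1.06 A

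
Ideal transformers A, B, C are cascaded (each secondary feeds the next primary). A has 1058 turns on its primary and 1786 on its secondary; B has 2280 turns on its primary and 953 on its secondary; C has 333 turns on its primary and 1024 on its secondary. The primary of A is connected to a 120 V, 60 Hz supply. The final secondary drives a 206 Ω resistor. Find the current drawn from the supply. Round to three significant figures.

After A: V = 120.00 × 1786/1058 = 202.57 V.
After B: V = 202.57 × 953/2280 = 84.671 V.
After C: V = 84.671 × 1024/333 = 260.37 V.
I_load = 260.37/206 = 1.2639 A, so P_out = 260.37 × 1.2639 = 329.09 W.
All ideal ⇒ P_in = P_out, so I_supply = 329.09/120 = 2.74 A.

I_supply ≈ 2.74 A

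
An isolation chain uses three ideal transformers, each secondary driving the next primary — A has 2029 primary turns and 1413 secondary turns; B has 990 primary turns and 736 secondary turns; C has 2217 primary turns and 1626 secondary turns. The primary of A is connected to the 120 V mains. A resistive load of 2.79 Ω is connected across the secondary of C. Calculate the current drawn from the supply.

After A: V = 120.00 × 1413/2029 = 83.568 V.
After B: V = 83.568 × 736/990 = 62.128 V.
After C: V = 62.128 × 1626/2217 = 45.566 V.
I_load = 45.566/2.79 = 16.332 A, so P_out = 45.566 × 16.332 = 744.17 W.
All ideal ⇒ P_in = P_out, so I_supply = 744.17/120 = 6.20 A.

I_supply ≈ 6.20 A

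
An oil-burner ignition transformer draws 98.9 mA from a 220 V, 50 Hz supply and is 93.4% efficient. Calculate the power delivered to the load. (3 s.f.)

P_in = V_p I_p = 220 × 0.0989 = 21.758 W.
P_out = η P_in = 0.934 × 21.758 = 20.3 W.

P_out ≈ 20.3 W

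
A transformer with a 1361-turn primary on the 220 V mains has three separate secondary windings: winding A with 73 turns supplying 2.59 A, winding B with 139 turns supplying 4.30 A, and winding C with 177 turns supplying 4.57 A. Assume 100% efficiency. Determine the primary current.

V_A = 220 × 73/1361 = 11.800 V; V_B = 220 × 139/1361 = 22.469 V; V_C = 220 × 177/1361 = 28.611 V.
P_out = V_A I_A + V_B I_B + V_C I_C = 11.800×2.59 + 22.469×4.30 + 28.611×4.57 = 30.562 + 96.616 + 130.75 = 257.93 W.
Ideal ⇒ P_in = P_out, so I_p = P_out/V_p = 257.93/220 = 1.17 A.

I_p ≈ 1.17 A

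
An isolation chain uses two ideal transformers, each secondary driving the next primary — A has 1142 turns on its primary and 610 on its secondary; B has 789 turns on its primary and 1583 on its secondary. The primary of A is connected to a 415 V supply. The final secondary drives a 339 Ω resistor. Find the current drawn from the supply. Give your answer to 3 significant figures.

Secondary of A: V = 415.00 × 610/1142 = 221.67 V.
Secondary of B: V = 221.67 × 1583/789 = 444.75 V.
I_load = 444.75/339 = 1.3119 A, so P_out = 444.75 × 1.3119 = 583.49 W.
All ideal ⇒ P_in = P_out, so I_supply = 583.49/415 = 1.41 A.

I_supply ≈ 1.41 A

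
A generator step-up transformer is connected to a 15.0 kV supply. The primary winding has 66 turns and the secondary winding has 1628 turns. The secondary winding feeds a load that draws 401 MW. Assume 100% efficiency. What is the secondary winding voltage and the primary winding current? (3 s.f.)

V_s ≈ 370000 V, I_p ≈ 26700 A

V_s = V_p × N_s/N_p = 15000 × 1628/66 = 370000 V.
I_s = P/V_s = 4.01×10^8/370000 = 1083.8 A.
I_p = I_s × N_s/N_p = 1083.8 × 1628/66 = 26700 A.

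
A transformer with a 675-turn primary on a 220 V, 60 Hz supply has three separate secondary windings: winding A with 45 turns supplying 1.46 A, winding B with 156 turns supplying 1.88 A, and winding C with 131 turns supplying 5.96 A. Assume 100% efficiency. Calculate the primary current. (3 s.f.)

I_p ≈ 1.69 A

V_A = 220 × 45/675 = 14.667 V; V_B = 220 × 156/675 = 50.844 V; V_C = 220 × 131/675 = 42.696 V.
P_out = V_A I_A + V_B I_B + V_C I_C = 14.667×1.46 + 50.844×1.88 + 42.696×5.96 = 21.413 + 95.588 + 254.47 = 371.47 W.
Ideal ⇒ P_in = P_out, so I_p = P_out/V_p = 371.47/220 = 1.69 A.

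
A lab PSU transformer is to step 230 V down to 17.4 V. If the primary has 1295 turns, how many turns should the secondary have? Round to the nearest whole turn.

N_s = 98 turns

N_s/N_p = V_s/V_p, so N_s = 1295 × 17.4/230 = 98.0 ≈ 98 turns.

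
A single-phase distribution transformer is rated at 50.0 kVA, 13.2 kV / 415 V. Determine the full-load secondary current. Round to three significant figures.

I_s ≈ 120 A

I_s = S/V_s = 50000/415 = 120 A.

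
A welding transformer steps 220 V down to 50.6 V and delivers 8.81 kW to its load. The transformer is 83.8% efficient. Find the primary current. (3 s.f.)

P_in = P_out/η = 8810/0.838 = 10513 W.
I_p = P_in/V_p = 10513/220 = 47.8 A.

I_p ≈ 47.8 A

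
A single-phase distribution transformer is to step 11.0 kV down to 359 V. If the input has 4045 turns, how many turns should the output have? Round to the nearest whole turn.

N_out/N_in = V_out/V_in, so N_out = 4045 × 359/11000 = 132.0 ≈ 132 turns.

N_out = 132 turns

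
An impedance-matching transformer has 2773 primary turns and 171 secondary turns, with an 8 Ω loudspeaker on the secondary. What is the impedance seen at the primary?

Z_p ≈ 2100 Ω

Z_p = (N_p/N_s)² × Z_s = (2773/171)² × 8 = 2100 Ω.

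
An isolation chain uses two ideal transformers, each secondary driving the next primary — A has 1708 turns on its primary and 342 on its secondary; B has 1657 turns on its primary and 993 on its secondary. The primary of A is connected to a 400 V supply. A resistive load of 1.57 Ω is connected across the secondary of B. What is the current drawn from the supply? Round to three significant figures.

I_supply ≈ 3.67 A

Secondary of A: V = 400.00 × 342/1708 = 80.094 V.
Secondary of B: V = 80.094 × 993/1657 = 47.998 V.
I_load = 47.998/1.57 = 30.572 A, so P_out = 47.998 × 30.572 = 1467.4 W.
All ideal ⇒ P_in = P_out, so I_supply = 1467.4/400 = 3.67 A.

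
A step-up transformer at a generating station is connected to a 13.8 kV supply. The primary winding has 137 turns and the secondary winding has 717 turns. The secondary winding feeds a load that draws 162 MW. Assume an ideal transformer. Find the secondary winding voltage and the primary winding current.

V_s = V_p × N_s/N_p = 13800 × 717/137 = 72223 V.
I_s = P/V_s = 1.62×10^8/72223 = 2243.0 A.
I_p = I_s × N_s/N_p = 2243.0 × 717/137 = 11700 A.

V_s ≈ 72200 V, I_p ≈ 11700 A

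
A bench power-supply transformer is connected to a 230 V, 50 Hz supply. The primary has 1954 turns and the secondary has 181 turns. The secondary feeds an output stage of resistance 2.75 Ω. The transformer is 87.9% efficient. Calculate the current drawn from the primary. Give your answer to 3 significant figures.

I_p ≈ 0.816 A

V_s = 230 × 181/1954 = 21.305 V.
I_s = V_s/R = 21.305/2.75 = 7.7473 A.
P_out = V_s I_s = 21.305 × 7.7473 = 165.06 W.
P_in = P_out/η = 165.06/0.879 = 187.78 W.
I_p = P_in/V_p = 187.78/230 = 0.816 A.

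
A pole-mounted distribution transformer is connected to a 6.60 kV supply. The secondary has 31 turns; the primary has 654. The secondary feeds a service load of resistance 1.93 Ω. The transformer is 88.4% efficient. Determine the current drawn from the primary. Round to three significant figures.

V_s = 6600 × 31/654 = 312.84 V.
I_s = V_s/R = 312.84/1.93 = 162.10 A.
P_out = V_s I_s = 312.84 × 162.10 = 50711 W.
P_in = P_out/η = 50711/0.884 = 57365 W.
I_p = P_in/V_p = 57365/6600 = 8.69 A.

I_p ≈ 8.69 A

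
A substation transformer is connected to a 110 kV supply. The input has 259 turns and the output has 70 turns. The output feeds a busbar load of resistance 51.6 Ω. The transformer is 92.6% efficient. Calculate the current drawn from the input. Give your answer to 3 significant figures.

V_out = 110000 × 70/259 = 29730 V.
I_out = V_out/R = 29730/51.6 = 576.16 A.
P_out = V_out I_out = 29730 × 576.16 = 1.7129×10^7 W.
P_in = P_out/η = 1.7129×10^7/0.926 = 1.8498×10^7 W.
I_in = P_in/V_in = 1.8498×10^7/110000 = 168 A.

I_in ≈ 168 A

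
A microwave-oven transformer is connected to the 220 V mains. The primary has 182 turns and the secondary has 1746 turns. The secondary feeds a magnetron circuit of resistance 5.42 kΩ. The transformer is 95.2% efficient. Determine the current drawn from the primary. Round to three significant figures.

I_p ≈ 3.92 A

V_s = 220 × 1746/182 = 2110.5 V.
I_s = V_s/R = 2110.5/5420 = 0.38940 A.
P_out = V_s I_s = 2110.5 × 0.38940 = 821.85 W.
P_in = P_out/η = 821.85/0.952 = 863.29 W.
I_p = P_in/V_p = 863.29/220 = 3.92 A.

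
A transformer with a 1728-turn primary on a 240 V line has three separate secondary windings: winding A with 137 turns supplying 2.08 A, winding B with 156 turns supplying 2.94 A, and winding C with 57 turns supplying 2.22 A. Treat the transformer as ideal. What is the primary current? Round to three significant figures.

I_p ≈ 0.504 A

V_A = 240 × 137/1728 = 19.028 V; V_B = 240 × 156/1728 = 21.667 V; V_C = 240 × 57/1728 = 7.9167 V.
P_out = V_A I_A + V_B I_B + V_C I_C = 19.028×2.08 + 21.667×2.94 + 7.9167×2.22 = 39.578 + 63.700 + 17.575 = 120.85 W.
Ideal ⇒ P_in = P_out, so I_p = P_out/V_p = 120.85/240 = 0.504 A.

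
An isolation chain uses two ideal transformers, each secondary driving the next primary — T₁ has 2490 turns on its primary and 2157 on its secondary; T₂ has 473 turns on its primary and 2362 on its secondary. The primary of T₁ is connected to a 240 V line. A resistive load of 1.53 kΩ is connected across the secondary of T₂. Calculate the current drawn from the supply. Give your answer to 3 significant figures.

I_supply ≈ 2.94 A

Secondary of T₁: V = 240.00 × 2157/2490 = 207.90 V.
Secondary of T₂: V = 207.90 × 2362/473 = 1038.2 V.
I_load = 1038.2/1530 = 0.67856 A, so P_out = 1038.2 × 0.67856 = 704.48 W.
All ideal ⇒ P_in = P_out, so I_supply = 704.48/240 = 2.94 A.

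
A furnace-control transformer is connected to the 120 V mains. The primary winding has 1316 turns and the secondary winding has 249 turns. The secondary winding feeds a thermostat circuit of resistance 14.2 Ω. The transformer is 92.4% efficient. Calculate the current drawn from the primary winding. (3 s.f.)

V_s = 120 × 249/1316 = 22.705 V.
I_s = V_s/R = 22.705/14.2 = 1.5990 A.
P_out = V_s I_s = 22.705 × 1.5990 = 36.305 W.
P_in = P_out/η = 36.305/0.924 = 39.291 W.
I_p = P_in/V_p = 39.291/120 = 0.327 A.

I_p ≈ 0.327 A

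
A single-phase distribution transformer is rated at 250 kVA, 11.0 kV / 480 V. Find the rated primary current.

I_p = S/V_p = 250000/11000 = 22.7 A.

I_p ≈ 22.7 A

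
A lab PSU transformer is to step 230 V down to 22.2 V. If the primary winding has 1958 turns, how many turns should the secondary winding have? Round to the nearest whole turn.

N_s = 189 turns

N_s/N_p = V_s/V_p, so N_s = 1958 × 22.2/230 = 189.0 ≈ 189 turns.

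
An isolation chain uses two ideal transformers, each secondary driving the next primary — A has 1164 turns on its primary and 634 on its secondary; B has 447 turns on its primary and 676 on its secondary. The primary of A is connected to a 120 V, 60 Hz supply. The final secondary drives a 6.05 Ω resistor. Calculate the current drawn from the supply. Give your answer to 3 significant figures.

After A: V = 120.00 × 634/1164 = 65.361 V.
After B: V = 65.361 × 676/447 = 98.845 V.
I_load = 98.845/6.05 = 16.338 A, so P_out = 98.845 × 16.338 = 1614.9 W.
All ideal ⇒ P_in = P_out, so I_supply = 1614.9/120 = 13.5 A.

I_supply ≈ 13.5 A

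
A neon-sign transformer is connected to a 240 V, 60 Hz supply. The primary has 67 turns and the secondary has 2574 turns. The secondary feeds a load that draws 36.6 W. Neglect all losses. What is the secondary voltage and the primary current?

V_s ≈ 9220 V, I_p ≈ 0.152 A

V_s = V_p × N_s/N_p = 240 × 2574/67 = 9220.3 V.
I_s = P/V_s = 36.6/9220.3 = 0.0039695 A.
I_p = I_s × N_s/N_p = 0.0039695 × 2574/67 = 0.152 A.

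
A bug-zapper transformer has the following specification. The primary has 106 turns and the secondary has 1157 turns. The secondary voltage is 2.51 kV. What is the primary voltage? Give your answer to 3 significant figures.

V_p ≈ 230 V

V_p/V_s = N_p/N_s, so V_p = 2510 × 106/1157 = 230 V.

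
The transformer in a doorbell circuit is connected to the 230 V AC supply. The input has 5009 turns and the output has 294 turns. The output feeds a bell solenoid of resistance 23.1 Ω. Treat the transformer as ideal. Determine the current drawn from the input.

I_in ≈ 0.0343 A

V_out = V_in × N_out/N_in = 230 × 294/5009 = 13.500 V.
I_out = V_out/R = 13.500/23.1 = 0.58440 A.
For an ideal transformer I_in N_in = I_out N_out, so I_in = 0.58440 × 294/5009 = 0.0343 A.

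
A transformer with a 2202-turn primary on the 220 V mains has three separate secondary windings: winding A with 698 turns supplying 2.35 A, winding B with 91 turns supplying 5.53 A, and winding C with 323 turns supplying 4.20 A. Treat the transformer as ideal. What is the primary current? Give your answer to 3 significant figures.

I_p ≈ 1.59 A

V_A = 220 × 698/2202 = 69.737 V; V_B = 220 × 91/2202 = 9.0917 V; V_C = 220 × 323/2202 = 32.271 V.
P_out = V_A I_A + V_B I_B + V_C I_C = 69.737×2.35 + 9.0917×5.53 + 32.271×4.20 = 163.88 + 50.277 + 135.54 = 349.70 W.
Ideal ⇒ P_in = P_out, so I_p = P_out/V_p = 349.70/220 = 1.59 A.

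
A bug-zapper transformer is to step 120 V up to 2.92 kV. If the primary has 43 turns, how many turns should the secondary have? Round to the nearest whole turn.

N_s = 1046 turns

N_s/N_p = V_s/V_p, so N_s = 43 × 2920/120 = 1046.3 ≈ 1046 turns.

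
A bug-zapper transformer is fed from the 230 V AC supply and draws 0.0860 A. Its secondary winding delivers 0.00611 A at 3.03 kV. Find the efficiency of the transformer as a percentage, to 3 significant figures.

P_in = 230 × 0.0860 = 19.7800 W.
P_out = 3030 × 0.00611 = 18.5133 W.
η = P_out/P_in = 18.5133/19.7800 = 0.936.

η ≈ 93.6%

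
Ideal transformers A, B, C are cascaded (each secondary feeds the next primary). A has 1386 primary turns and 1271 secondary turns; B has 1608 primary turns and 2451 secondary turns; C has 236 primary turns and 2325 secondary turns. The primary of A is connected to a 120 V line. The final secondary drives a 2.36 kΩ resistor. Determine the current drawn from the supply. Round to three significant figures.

Secondary of A: V = 120.00 × 1271/1386 = 110.04 V.
Secondary of B: V = 110.04 × 2451/1608 = 167.73 V.
Secondary of C: V = 167.73 × 2325/236 = 1652.5 V.
I_load = 1652.5/2360 = 0.70020 A, so P_out = 1652.5 × 0.70020 = 1157.0 W.
All ideal ⇒ P_in = P_out, so I_supply = 1157.0/120 = 9.64 A.

I_supply ≈ 9.64 A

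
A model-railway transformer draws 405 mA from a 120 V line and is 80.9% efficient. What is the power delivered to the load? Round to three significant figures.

P_out ≈ 39.3 W

P_in = V_p I_p = 120 × 0.405 = 48.600 W.
P_out = η P_in = 0.809 × 48.600 = 39.3 W.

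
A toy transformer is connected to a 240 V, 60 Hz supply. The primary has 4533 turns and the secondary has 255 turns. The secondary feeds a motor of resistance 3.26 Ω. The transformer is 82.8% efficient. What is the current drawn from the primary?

V_s = 240 × 255/4533 = 13.501 V.
I_s = V_s/R = 13.501/3.26 = 4.1414 A.
P_out = V_s I_s = 13.501 × 4.1414 = 55.913 W.
P_in = P_out/η = 55.913/0.828 = 67.528 W.
I_p = P_in/V_p = 67.528/240 = 0.281 A.

I_p ≈ 0.281 A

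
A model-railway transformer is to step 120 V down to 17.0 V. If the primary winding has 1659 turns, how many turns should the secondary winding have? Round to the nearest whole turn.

N_s/N_p = V_s/V_p, so N_s = 1659 × 17.0/120 = 235.0 ≈ 235 turns.

N_s = 235 turns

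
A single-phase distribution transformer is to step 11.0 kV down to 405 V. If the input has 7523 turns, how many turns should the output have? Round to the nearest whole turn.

N_out/N_in = V_out/V_in, so N_out = 7523 × 405/11000 = 277.0 ≈ 277 turns.

N_out = 277 turns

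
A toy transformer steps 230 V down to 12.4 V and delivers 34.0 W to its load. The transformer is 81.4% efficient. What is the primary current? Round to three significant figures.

I_p ≈ 0.182 A

P_in = P_out/η = 34.0/0.814 = 41.769 W.
I_p = P_in/V_p = 41.769/230 = 0.182 A.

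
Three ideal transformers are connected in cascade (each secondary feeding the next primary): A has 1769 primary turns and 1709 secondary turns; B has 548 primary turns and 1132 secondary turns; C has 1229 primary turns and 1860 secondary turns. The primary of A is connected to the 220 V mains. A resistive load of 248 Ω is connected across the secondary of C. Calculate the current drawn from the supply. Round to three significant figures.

After A: V = 220.00 × 1709/1769 = 212.54 V.
After B: V = 212.54 × 1132/548 = 439.04 V.
After C: V = 439.04 × 1860/1229 = 664.45 V.
I_load = 664.45/248 = 2.6792 A, so P_out = 664.45 × 2.6792 = 1780.2 W.
All ideal ⇒ P_in = P_out, so I_supply = 1780.2/220 = 8.09 A.

I_supply ≈ 8.09 A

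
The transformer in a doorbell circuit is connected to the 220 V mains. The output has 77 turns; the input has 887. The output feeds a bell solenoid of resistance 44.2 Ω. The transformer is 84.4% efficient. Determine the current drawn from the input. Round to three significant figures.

V_out = 220 × 77/887 = 19.098 V.
I_out = V_out/R = 19.098/44.2 = 0.43208 A.
P_out = V_out I_out = 19.098 × 0.43208 = 8.2520 W.
P_in = P_out/η = 8.2520/0.844 = 9.7772 W.
I_in = P_in/V_in = 9.7772/220 = 0.0444 A.

I_in ≈ 0.0444 A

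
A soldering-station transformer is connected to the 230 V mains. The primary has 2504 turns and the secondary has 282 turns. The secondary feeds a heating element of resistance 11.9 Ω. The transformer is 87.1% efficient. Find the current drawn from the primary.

V_s = 230 × 282/2504 = 25.903 V.
I_s = V_s/R = 25.903/11.9 = 2.1767 A.
P_out = V_s I_s = 25.903 × 2.1767 = 56.382 W.
P_in = P_out/η = 56.382/0.871 = 64.732 W.
I_p = P_in/V_p = 64.732/230 = 0.281 A.

I_p ≈ 0.281 A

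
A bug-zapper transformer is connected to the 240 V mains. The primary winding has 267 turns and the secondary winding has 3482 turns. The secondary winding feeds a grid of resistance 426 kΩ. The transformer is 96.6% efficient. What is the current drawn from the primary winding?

V_s = 240 × 3482/267 = 3129.9 V.
I_s = V_s/R = 3129.9/426000 = 0.0073472 A.
P_out = V_s I_s = 3129.9 × 0.0073472 = 22.996 W.
P_in = P_out/η = 22.996/0.966 = 23.805 W.
I_p = P_in/V_p = 23.805/240 = 0.0992 A.

I_p ≈ 0.0992 A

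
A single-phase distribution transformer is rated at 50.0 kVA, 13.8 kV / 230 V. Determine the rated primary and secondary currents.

I_p ≈ 3.62 A, I_s ≈ 217 A

I_p = S/V_p = 50000/13800 = 3.62 A.
I_s = S/V_s = 50000/230 = 217 A.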